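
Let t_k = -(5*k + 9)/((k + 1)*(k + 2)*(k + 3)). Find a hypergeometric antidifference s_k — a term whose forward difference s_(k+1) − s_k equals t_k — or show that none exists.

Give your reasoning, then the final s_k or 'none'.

s_k = k*(-7*k - 11)/(2*(k + 1)*(k + 2))

r(k) = (k + 1)*(5*k + 14)/((k + 4)*(5*k + 9)) after simplifying.
Normal form (A,B,C) = (k + 1, k + 4, k + 9/5).
Solve (k + 1)·f(k+1) − (k + 3)·f(k) = k + 9/5.
From deg A=1, deg B=1, deg C=1: d=2.
Coefficient equations give f(k) = k*(7*k + 11)/10.
Get s_k = R·t_k = k*(-7*k - 11)/(2*(k + 1)*(k + 2)) with R(k) = B(k−1)f(k)/C(k) = k*(k + 3)*(7*k + 11)/(2*(5*k + 9)).
Δs = (-5*k - 9)/(k**3 + 6*k**2 + 11*k + 6), as required.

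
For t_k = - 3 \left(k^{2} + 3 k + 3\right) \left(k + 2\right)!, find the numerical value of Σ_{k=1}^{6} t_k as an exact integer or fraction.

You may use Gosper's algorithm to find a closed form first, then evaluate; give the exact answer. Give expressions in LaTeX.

Compute t_(k+1)/t_k: get (k + 3)*(3*k + (k + 1)**2 + 6)/(k**2 + 3*k + 3).
So A=k + 3 and B=1, with C=k**2 + 3*k + 3.
Set up (k + 3)·f(k+1) − (1)·f(k) − (k**2 + 3*k + 3) = 0.
From deg A=1, deg B=0, deg C=2: d=1.
Solve for f: f(k) = k (degree 1 ≤ 1).
Then R = B(k−1)f/C = k/(k**2 + 3*k + 3), so s_k = R(k)·t_k = -3*k*factorial(k + 2).
Verify: -3*(k**2 + 3*k + 3)*factorial(k + 2) matches t_k.
Evaluate s at k=7 and k=1: -7620480 and -18; difference -7620462.

Σ = -7620462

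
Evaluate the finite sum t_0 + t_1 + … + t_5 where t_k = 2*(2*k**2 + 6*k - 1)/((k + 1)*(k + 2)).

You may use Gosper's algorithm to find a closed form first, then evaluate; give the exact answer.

Compute t_(k+1)/t_k: get (k + 1)*(6*k + 2*(k + 1)**2 + 5)/((k + 3)*(2*k**2 + 6*k - 1)).
So A=k + 1 and B=k + 3, with C=k**2 + 3*k - 1/2.
f must satisfy (k + 1)·f(k+1) − (k + 2)·f(k) = k**2 + 3*k - 1/2.
Degrees (1,1,2) ⇒ d ≤ 2.
Solving with deg f ≤ 2: f(k) = k*(2*k - 3)/2.
R(k) = B(k−1)·f(k)/C(k) = k*(k + 2)*(2*k - 3)/(2*k**2 + 6*k - 1); s_k = R·t_k = 2*k*(2*k - 3)/(k + 1).
s_(k+1) − s_k = 2*(2*k**2 + 6*k - 1)/(k**2 + 3*k + 2) = t_k.
Σ_(k=0)^(5) t_k = s_(6) − s_(0) = 108/7 − (0) = 108/7.

Σ = 108/7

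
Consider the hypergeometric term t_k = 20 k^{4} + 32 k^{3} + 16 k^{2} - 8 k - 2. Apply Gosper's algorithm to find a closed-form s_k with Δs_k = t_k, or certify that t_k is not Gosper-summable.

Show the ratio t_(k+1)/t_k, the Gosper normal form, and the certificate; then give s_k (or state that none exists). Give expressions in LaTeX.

s_k = 2 k \left(2 k^{4} - k^{3} - 2 k^{2} - 2 k + 2\right)

Compute t_(k+1)/t_k: get (10*k**4 + 56*k**3 + 116*k**2 + 100*k + 29)/(10*k**4 + 16*k**3 + 8*k**2 - 4*k - 1).
Take A(k)=1, B(k)=1, C(k)=k**4 + 8*k**3/5 + 4*k**2/5 - 2*k/5 - 1/10.
Need (1)·f(k+1) − (1)·f(k) = k**4 + 8*k**3/5 + 4*k**2/5 - 2*k/5 - 1/10.
From deg A=0, deg B=0, deg C=4: d=5.
Solving with deg f ≤ 5: f(k) = k*(2*k**4 - k**3 - 2*k**2 - 2*k + 2)/10.
Get s_k = R·t_k = 2*k*(2*k**4 - k**3 - 2*k**2 - 2*k + 2) with R(k) = B(k−1)f(k)/C(k) = k*(2*k**4 - k**3 - 2*k**2 - 2*k + 2)/(10*k**4 + 16*k**3 + 8*k**2 - 4*k - 1).
Check: Δs_k = 20*k**4 + 32*k**3 + 16*k**2 - 8*k - 2. ✓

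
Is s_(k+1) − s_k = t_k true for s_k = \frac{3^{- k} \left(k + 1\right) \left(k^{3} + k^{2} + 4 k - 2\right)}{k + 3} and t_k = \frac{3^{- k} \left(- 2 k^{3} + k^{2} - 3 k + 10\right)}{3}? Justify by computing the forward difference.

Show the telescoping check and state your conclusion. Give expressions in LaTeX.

Invalid: residual \frac{2 \cdot 3^{- k} \left(2 k^{4} + 8 k^{3} + 3 k^{2} + 11 k - 36\right)}{3 \left(k^{2} + 7 k + 12\right)} ≠ 0.

s_(k+1) = (k + 2)*(4*k + (k + 1)**3 + (k + 1)**2 + 2)/(3*3**k*(k + 4))
s_(k+1) − s_k = (-2*k**5 - 9*k**4 - 4*k**3 + 7*k**2 + 56*k + 48)/(3*3**k*(k**2 + 7*k + 12))
(s_(k+1) − s_k) − t_k = 2*(2*k**4 + 8*k**3 + 3*k**2 + 11*k - 36)/(3*3**k*(k**2 + 7*k + 12))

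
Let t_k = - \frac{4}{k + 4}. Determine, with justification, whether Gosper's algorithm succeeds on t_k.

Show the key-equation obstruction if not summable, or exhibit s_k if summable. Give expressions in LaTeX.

r(k) = (k + 4)/(k + 5) after simplifying.
Factor: A=k + 4; B=k + 5; C=1.
Key eq: (k + 4)·f(k+1) = (k + 4)·f(k) + (1).
From deg A=1, deg B=1, deg C=0: d=0.
Put f(k) = c0: A·f(k+1) − B(k−1)·f(k) − C = -1; need -1 = 0 — inconsistent ⇒ no f, not summable.

No — t_k has no hypergeometric antidifference.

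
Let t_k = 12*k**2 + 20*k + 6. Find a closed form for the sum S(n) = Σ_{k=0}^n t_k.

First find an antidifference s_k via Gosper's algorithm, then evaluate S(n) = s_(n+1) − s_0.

t_(k+1)/t_k = (6*k**2 + 22*k + 19)/(6*k**2 + 10*k + 3).
Gosper form: A/B · C(k+1)/C(k) with A=1, B=1, C=k**2 + 5*k/3 + 1/2.
f must satisfy (1)·f(k+1) − (1)·f(k) = k**2 + 5*k/3 + 1/2.
From deg A=0, deg B=0, deg C=2: d=3.
Solving with deg f ≤ 3: f(k) = k*(2*k**2 + 2*k - 1)/6.
R(k) = B(k−1)·f(k)/C(k) = k*(2*k**2 + 2*k - 1)/(6*k**2 + 10*k + 3); s_k = R·t_k = 2*k*(2*k**2 + 2*k - 1).
s_(k+1) − s_k = 12*k**2 + 20*k + 6 = t_k.
Evaluate: s_(n+1) = 4*n**3 + 16*n**2 + 18*n + 6; subtract s_(0) = 0 ⇒ S(n) = 4*n**3 + 16*n**2 + 18*n + 6.

S(n) = 4*n**3 + 16*n**2 + 18*n + 6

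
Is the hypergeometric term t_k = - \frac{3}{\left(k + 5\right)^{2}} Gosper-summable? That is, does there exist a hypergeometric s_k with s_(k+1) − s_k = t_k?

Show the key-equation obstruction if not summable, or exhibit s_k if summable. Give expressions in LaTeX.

No; the coefficient equations for f are inconsistent.

r(k) = (k + 5)**2/(k + 6)**2 after simplifying.
Gosper form: A/B · C(k+1)/C(k) with A=k**2 + 10*k + 25, B=k**2 + 12*k + 36, C=1.
Solve (k**2 + 10*k + 25)·f(k+1) − (k**2 + 10*k + 25)·f(k) = 1.
d = 0 from the (2,2,0) case.
Write f(k) = c0. Then LHS − RHS = -1, requiring -1 = 0: contradictory. No certificate.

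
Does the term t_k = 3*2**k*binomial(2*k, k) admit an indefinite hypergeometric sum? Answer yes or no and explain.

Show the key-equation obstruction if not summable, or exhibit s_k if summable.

Ratio r(k) = 4*(2*k + 1)/(k + 1).
Gosper form: A/B · C(k+1)/C(k) with A=8*k + 4, B=k + 1, C=1.
Need (8*k + 4)·f(k+1) − (k)·f(k) = 1.
Bound: deg f ≤ -1.
d = -1 < 0 ⇒ no nonzero polynomial f; not summable.

No. Not Gosper-summable.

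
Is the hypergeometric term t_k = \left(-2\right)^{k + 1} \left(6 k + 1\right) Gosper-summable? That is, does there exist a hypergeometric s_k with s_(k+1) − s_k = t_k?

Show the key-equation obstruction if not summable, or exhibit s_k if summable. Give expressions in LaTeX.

Yes. s_k = \left(-2\right)^{k + 1} \left(1 - 2 k\right).

r(k) = 2*(-6*k - 7)/(6*k + 1) after simplifying.
A = -2, B = 1, C = k + 1/6.
Solve (-2)·f(k+1) − (1)·f(k) = k + 1/6.
Degrees (0,0,1) ⇒ d ≤ 1.
A polynomial solution: f(k) = -(2*k - 1)/6.
Certificate R = B(k−1)f/C = -(2*k - 1)/(6*k + 1) gives s_k = (-2)**(k + 1)*(1 - 2*k).
Check: Δs_k = (-2)**(k + 1)*(6*k + 1). ✓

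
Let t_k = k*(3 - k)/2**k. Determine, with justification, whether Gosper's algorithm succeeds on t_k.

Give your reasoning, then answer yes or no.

Yes. s_k = 2**(1 - k)*k*(k - 1).

Compute t_(k+1)/t_k: get (k - 2)*(k + 1)/(2*k*(k - 3)).
Take A(k)=1/2, B(k)=1, C(k)=k**2 - 3*k.
f must satisfy (1/2)·f(k+1) − (1)·f(k) = k**2 - 3*k.
From deg A=0, deg B=0, deg C=2: d=2.
Solving with deg f ≤ 2: f(k) = -2*k*(k - 1).
Then R = B(k−1)f/C = -2*(k - 1)/(k - 3), so s_k = R(k)·t_k = 2**(1 - k)*k*(k - 1).
Verify: k*(3 - k)/2**k matches t_k.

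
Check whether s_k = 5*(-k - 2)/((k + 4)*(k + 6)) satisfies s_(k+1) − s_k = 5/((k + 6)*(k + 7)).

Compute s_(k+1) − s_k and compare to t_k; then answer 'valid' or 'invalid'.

s_(k+1) = 5*(-k - 3)/((k + 5)*(k + 7))
s_(k+1) − s_k = 5*(k**2 + 5*k - 2)/(k**4 + 22*k**3 + 179*k**2 + 638*k + 840)
(s_(k+1) − s_k) − t_k = 10*(-2*k - 11)/(k**4 + 22*k**3 + 179*k**2 + 638*k + 840)

Invalid: residual 10*(-2*k - 11)/(k**4 + 22*k**3 + 179*k**2 + 638*k + 840) ≠ 0.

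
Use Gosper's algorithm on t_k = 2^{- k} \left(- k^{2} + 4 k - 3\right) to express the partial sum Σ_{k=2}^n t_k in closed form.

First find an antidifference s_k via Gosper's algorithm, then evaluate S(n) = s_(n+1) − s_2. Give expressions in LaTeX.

The ratio is k*(k - 2)/(2*(k**2 - 4*k + 3)).
Normal form (A,B,C) = (1/2, 1, k**2 - 4*k + 3).
f must satisfy (1/2)·f(k+1) − (1)·f(k) = k**2 - 4*k + 3.
d = 2 from the (0,0,2) case.
A polynomial solution: f(k) = -2*(k**2 - 2*k + 2).
R(k) = B(k−1)·f(k)/C(k) = -2*(k**2 - 2*k + 2)/((k - 3)*(k - 1)); s_k = R·t_k = 2**(1 - k)*(k**2 - 2*k + 2).
Check: Δs_k = (-k**2 + 4*k - 3)/2**k. ✓
Telescope: S(n) = s_(n+1) − s_(2) = (n**2 + 1)/2**n − (1) = (-2**n + n**2 + 1)/2**n.

S(n) = 2^{- n} \left(- 2^{n} + n^{2} + 1\right)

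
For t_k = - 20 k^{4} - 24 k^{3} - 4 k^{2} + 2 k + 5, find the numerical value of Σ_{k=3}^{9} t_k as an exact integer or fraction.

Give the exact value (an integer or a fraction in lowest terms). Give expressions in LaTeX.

Step 1: r(k) = (20*k**4 + 104*k**3 + 196*k**2 + 158*k + 41)/(20*k**4 + 24*k**3 + 4*k**2 - 2*k - 5).
So A=1 and B=1, with C=k**4 + 6*k**3/5 + k**2/5 - k/10 - 1/4.
Solve (1)·f(k+1) − (1)·f(k) = k**4 + 6*k**3/5 + k**2/5 - k/10 - 1/4.
Degrees (0,0,4) ⇒ d ≤ 5.
Match coefficients ⇒ f(k) = k*(4*k**4 - 4*k**3 - 4*k**2 + 3*k - 4)/20.
Get s_k = R·t_k = k*(-4*k**4 + 4*k**3 + 4*k**2 - 3*k + 4) with R(k) = B(k−1)f(k)/C(k) = k*(4*k**4 - 4*k**3 - 4*k**2 + 3*k - 4)/(20*k**4 + 24*k**3 + 4*k**2 - 2*k - 5).
Δs = -20*k**4 - 24*k**3 - 4*k**2 + 2*k + 5, as required.
Evaluate s at k=10 and k=3: -356260 and -555; difference -355705.

Σ = -355705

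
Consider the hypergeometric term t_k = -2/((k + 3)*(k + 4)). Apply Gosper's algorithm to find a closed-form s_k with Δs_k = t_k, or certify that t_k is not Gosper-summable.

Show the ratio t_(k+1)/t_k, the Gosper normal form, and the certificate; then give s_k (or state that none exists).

s_k = -2*k/(3*k + 9)

Ratio r(k) = (k + 3)/(k + 5).
Take A(k)=k + 3, B(k)=k + 5, C(k)=1.
Solve (k + 3)·f(k+1) − (k + 4)·f(k) = 1.
deg f ≤ 1 (via 1,1,0).
Solve for f: f(k) = k/3 (degree 1 ≤ 1).
R(k) = B(k−1)·f(k)/C(k) = k*(k + 4)/3; s_k = R·t_k = -2*k/(3*k + 9).
Check: Δs_k = -2/(k**2 + 7*k + 12). ✓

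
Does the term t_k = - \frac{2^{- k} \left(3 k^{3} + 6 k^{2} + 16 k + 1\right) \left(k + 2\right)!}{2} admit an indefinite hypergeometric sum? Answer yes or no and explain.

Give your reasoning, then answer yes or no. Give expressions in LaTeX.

Ratio r(k) = (3*k**4 + 24*k**3 + 82*k**2 + 137*k + 78)/(2*(3*k**3 + 6*k**2 + 16*k + 1)).
Normal form (A,B,C) = (k/2 + 3/2, 1, k**3 + 2*k**2 + 16*k/3 + 1/3).
Solve (k/2 + 3/2)·f(k+1) − (1)·f(k) = k**3 + 2*k**2 + 16*k/3 + 1/3.
Bound: deg f ≤ 2.
Solving with deg f ≤ 2: f(k) = 2*(3*k**2 - 3*k + 1)/3.
Get s_k = R·t_k = -(3*k**2 - 3*k + 1)*factorial(k + 2)/2**k with R(k) = B(k−1)f(k)/C(k) = 2*(3*k**2 - 3*k + 1)/(3*k**3 + 6*k**2 + 16*k + 1).
Check: Δs_k = -(3*k**3 + 6*k**2 + 16*k + 1)*factorial(k + 2)/(2*2**k). ✓

Yes. s_k = - 2^{- k} \left(3 k^{2} - 3 k + 1\right) \left(k + 2\right)!.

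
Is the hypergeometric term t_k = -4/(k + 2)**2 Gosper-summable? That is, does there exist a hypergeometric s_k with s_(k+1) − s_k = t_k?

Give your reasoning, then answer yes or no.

t_(k+1)/t_k = (k + 2)**2/(k + 3)**2.
Normal form (A,B,C) = (k**2 + 4*k + 4, k**2 + 6*k + 9, 1).
f must satisfy (k**2 + 4*k + 4)·f(k+1) − (k**2 + 4*k + 4)·f(k) = 1.
d = 0 from the (2,2,0) case.
Put f(k) = c0: A·f(k+1) − B(k−1)·f(k) − C = -1; need -1 = 0 — inconsistent ⇒ no f, not summable.

No; the coefficient equations for f are inconsistent.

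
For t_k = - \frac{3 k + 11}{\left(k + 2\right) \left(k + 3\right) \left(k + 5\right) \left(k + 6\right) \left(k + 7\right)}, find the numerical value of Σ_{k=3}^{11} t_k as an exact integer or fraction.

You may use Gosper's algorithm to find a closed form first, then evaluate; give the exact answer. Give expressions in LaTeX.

t_(k+1)/t_k = (k + 2)*(k + 5)*(3*k + 14)/((k + 4)*(k + 8)*(3*k + 11)).
Normal form (A,B,C) = (k + 2, k + 8, k**2 + 23*k/3 + 44/3).
Need (k + 2)·f(k+1) − (k + 7)·f(k) = k**2 + 23*k/3 + 44/3.
d = 5 from the (1,1,2) case.
Solving with deg f ≤ 5: f(k) = k*(k + 3)*(k + 4)*(k**2 + 13*k + 52)/180.
Get s_k = R·t_k = k*(-k**2 - 13*k - 52)/(60*(k**3 + 13*k**2 + 52*k + 60)) with R(k) = B(k−1)f(k)/C(k) = k*(k + 3)*(k + 7)*(k**2 + 13*k + 52)/(60*(3*k + 11)).
Check: Δs_k = (-3*k - 11)/(k**5 + 23*k**4 + 203*k**3 + 853*k**2 + 1692*k + 1260). ✓
Σ_(k=3)^(11) t_k = s_(12) − s_(3) = -88/5355 − (-1/72) = -109/42840.

Σ = -109/42840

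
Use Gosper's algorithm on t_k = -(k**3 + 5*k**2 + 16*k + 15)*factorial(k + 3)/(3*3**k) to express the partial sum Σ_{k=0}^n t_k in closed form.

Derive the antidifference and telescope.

S(n) = (54*3**n - n**6*factorial(n) - 14*n**5*factorial(n) - 81*n**4*factorial(n) - 250*n**3*factorial(n) - 434*n**2*factorial(n) - 396*n*factorial(n) - 144*factorial(n))/(3*3**n)

Ratio r(k) = (k**4 + 12*k**3 + 61*k**2 + 153*k + 148)/(3*(k**3 + 5*k**2 + 16*k + 15)).
So A=k/3 + 4/3 and B=1, with C=k**3 + 5*k**2 + 16*k + 15.
Solve (k/3 + 4/3)·f(k+1) − (1)·f(k) = k**3 + 5*k**2 + 16*k + 15.
From deg A=1, deg B=0, deg C=3: d=2.
A polynomial solution: f(k) = 3*(k**2 + 2*k + 3).
Certificate R = B(k−1)f/C = 3*(k**2 + 2*k + 3)/(k**3 + 5*k**2 + 16*k + 15) gives s_k = -(k**2 + 2*k + 3)*factorial(k + 3)/3**k.
Check: Δs_k = -(k**3 + 5*k**2 + 16*k + 15)*factorial(k + 3)/(3*3**k). ✓
s_(n+1) = -3**(-n - 1)*(n**2 + 4*n + 6)*factorial(n + 4) and s_(0) = -18, so S(n) = (54*3**n - n**6*factorial(n) - 14*n**5*factorial(n) - 81*n**4*factorial(n) - 250*n**3*factorial(n) - 434*n**2*factorial(n) - 396*n*factorial(n) - 144*factorial(n))/(3*3**n).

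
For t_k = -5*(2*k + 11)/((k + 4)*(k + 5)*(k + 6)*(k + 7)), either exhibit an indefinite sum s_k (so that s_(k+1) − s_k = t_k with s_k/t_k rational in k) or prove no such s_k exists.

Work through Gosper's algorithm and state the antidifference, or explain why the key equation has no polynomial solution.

t_(k+1)/t_k = (k + 4)*(2*k + 13)/((k + 8)*(2*k + 11)).
Factor: A=k + 4; B=k + 8; C=k + 11/2.
Key eq: (k + 4)·f(k+1) = (k + 7)·f(k) + (k + 11/2).
d = 3 from the (1,1,1) case.
Coefficient equations give f(k) = k*(k + 5)*(k + 10)/48.
Get s_k = R·t_k = 5*k*(-k - 10)/(24*(k**2 + 10*k + 24)) with R(k) = B(k−1)f(k)/C(k) = k*(k + 5)*(k + 7)*(k + 10)/(24*(2*k + 11)).
Verify: 5*(-2*k - 11)/(k**4 + 22*k**3 + 179*k**2 + 638*k + 840) matches t_k.

s_k = 5*k*(-k - 10)/(24*(k**2 + 10*k + 24))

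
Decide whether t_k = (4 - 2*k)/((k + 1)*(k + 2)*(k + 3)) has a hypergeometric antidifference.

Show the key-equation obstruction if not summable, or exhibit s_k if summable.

Yes. s_k = k*(k + 7)/(2*(k + 1)*(k + 2)).

r(k) = (k - 1)*(k + 1)/((k - 2)*(k + 4)) after simplifying.
Gosper form: A/B · C(k+1)/C(k) with A=k + 1, B=k + 4, C=k - 2.
Solve (k + 1)·f(k+1) − (k + 3)·f(k) = k - 2.
deg f ≤ 2 (via 1,1,1).
Solve for f: f(k) = -k*(k + 7)/4 (degree 2 ≤ 2).
Certificate R = B(k−1)f/C = -k*(k + 3)*(k + 7)/(4*(k - 2)) gives s_k = k*(k + 7)/(2*(k + 1)*(k + 2)).
Verify: 2*(2 - k)/(k**3 + 6*k**2 + 11*k + 6) matches t_k.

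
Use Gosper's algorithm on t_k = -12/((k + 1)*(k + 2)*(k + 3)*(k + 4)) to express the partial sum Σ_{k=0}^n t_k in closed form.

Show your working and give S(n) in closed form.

t_(k+1)/t_k = (k + 1)/(k + 5).
Take A(k)=k + 1, B(k)=k + 5, C(k)=1.
Need (k + 1)·f(k+1) − (k + 4)·f(k) = 1.
deg f ≤ 3 (via 1,1,0).
Solving with deg f ≤ 3: f(k) = k*(k**2 + 6*k + 11)/18.
Certificate R = B(k−1)f/C = k*(k + 4)*(k**2 + 6*k + 11)/18 gives s_k = 2*k*(-k**2 - 6*k - 11)/(3*(k + 1)*(k + 2)*(k + 3)).
Check: Δs_k = -12/(k**4 + 10*k**3 + 35*k**2 + 50*k + 24). ✓
Σ_(k=0)^n t_k = s_(n+1) − s_(0) = (2*(-n**3 - 9*n**2 - 26*n - 18)/(3*(n**3 + 9*n**2 + 26*n + 24))) − (0), i.e. 2*(-n**3 - 9*n**2 - 26*n - 18)/(3*(n**3 + 9*n**2 + 26*n + 24)).

S(n) = 2*(-n**3 - 9*n**2 - 26*n - 18)/(3*(n**3 + 9*n**2 + 26*n + 24))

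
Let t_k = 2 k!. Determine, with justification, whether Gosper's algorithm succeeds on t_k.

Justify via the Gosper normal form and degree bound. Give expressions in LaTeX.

No — negative degree bound, so no certificate f.

t_(k+1)/t_k = k + 1.
Normal form (A,B,C) = (k + 1, 1, 1).
Set up (k + 1)·f(k+1) − (1)·f(k) − (1) = 0.
From deg A=1, deg B=0, deg C=0: d=-1.
d = -1 < 0 ⇒ no nonzero polynomial f; not summable.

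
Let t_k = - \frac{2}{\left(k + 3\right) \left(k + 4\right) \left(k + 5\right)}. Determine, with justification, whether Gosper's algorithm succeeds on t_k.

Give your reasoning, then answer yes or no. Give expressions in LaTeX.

t_(k+1)/t_k = (k + 3)/(k + 6).
Gosper form: A/B · C(k+1)/C(k) with A=k + 3, B=k + 6, C=1.
Set up (k + 3)·f(k+1) − (k + 5)·f(k) − (1) = 0.
d = 2 from the (1,1,0) case.
Solving with deg f ≤ 2: f(k) = k*(k + 7)/24.
Then R = B(k−1)f/C = k*(k + 5)*(k + 7)/24, so s_k = R(k)·t_k = k*(-k - 7)/(12*(k + 3)*(k + 4)).
Δs = -2/(k**3 + 12*k**2 + 47*k + 60), as required.

Yes. s_k = \frac{k \left(- k - 7\right)}{12 \left(k + 3\right) \left(k + 4\right)}.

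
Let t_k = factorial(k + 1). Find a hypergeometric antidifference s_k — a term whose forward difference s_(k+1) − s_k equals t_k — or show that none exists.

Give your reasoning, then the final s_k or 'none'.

none — t_k is not Gosper-summable

r(k) = k + 2 after simplifying.
So A=k + 2 and B=1, with C=1.
Key eq: (k + 2)·f(k+1) = (1)·f(k) + (1).
From deg A=1, deg B=0, deg C=0: d=-1.
d = -1 < 0 ⇒ no nonzero polynomial f; not summable.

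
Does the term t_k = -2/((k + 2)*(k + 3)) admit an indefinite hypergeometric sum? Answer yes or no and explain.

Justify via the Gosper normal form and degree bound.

Yes. s_k = -k/(k + 2).

Ratio r(k) = (k + 2)/(k + 4).
So A=k + 2 and B=k + 4, with C=1.
Set up (k + 2)·f(k+1) − (k + 3)·f(k) − (1) = 0.
Bound: deg f ≤ 1.
A polynomial solution: f(k) = k/2.
Certificate R = B(k−1)f/C = k*(k + 3)/2 gives s_k = -k/(k + 2).
Verify: -2/(k**2 + 5*k + 6) matches t_k.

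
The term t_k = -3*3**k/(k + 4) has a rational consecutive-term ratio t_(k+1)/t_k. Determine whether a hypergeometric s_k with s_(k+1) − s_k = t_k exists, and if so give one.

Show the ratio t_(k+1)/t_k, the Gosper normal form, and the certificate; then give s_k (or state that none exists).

r(k) = 3*(k + 4)/(k + 5) after simplifying.
Take A(k)=3*k + 12, B(k)=k + 5, C(k)=1.
Solve (3*k + 12)·f(k+1) − (k + 4)·f(k) = 1.
d = -1 from the (1,1,0) case.
deg f ≤ -1 is impossible — no certificate.

not Gosper-summable; s_k does not exist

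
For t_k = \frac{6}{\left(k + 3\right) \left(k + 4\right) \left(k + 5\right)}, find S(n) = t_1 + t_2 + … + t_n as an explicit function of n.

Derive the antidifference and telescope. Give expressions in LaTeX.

r(k) = (k + 3)/(k + 6) after simplifying.
So A=k + 3 and B=k + 6, with C=1.
f must satisfy (k + 3)·f(k+1) − (k + 5)·f(k) = 1.
d = 2 from the (1,1,0) case.
Solve for f: f(k) = k*(k + 7)/24 (degree 2 ≤ 2).
Then R = B(k−1)f/C = k*(k + 5)*(k + 7)/24, so s_k = R(k)·t_k = k*(k + 7)/(4*(k + 3)*(k + 4)).
Verify: 6/(k**3 + 12*k**2 + 47*k + 60) matches t_k.
Evaluate: s_(n+1) = (n**2 + 9*n + 8)/(4*(n**2 + 9*n + 20)); subtract s_(1) = 1/10 ⇒ S(n) = 3*n*(n + 9)/(20*(n**2 + 9*n + 20)).

S(n) = \frac{3 n \left(n + 9\right)}{20 \left(n^{2} + 9 n + 20\right)}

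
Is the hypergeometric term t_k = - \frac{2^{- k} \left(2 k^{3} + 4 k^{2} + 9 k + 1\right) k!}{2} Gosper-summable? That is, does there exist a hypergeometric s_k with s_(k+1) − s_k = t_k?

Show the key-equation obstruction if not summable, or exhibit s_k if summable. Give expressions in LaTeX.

The ratio is (2*k**4 + 12*k**3 + 33*k**2 + 39*k + 16)/(2*(2*k**3 + 4*k**2 + 9*k + 1)).
Normal form (A,B,C) = (k/2 + 1/2, 1, k**3 + 2*k**2 + 9*k/2 + 1/2).
f must satisfy (k/2 + 1/2)·f(k+1) − (1)·f(k) = k**3 + 2*k**2 + 9*k/2 + 1/2.
d = 2 from the (1,0,3) case.
Coefficient equations give f(k) = 2*k**2 + 2*k + 3.
Then R = B(k−1)f/C = 2*(2*k**2 + 2*k + 3)/(2*k**3 + 4*k**2 + 9*k + 1), so s_k = R(k)·t_k = -(2*k**2 + 2*k + 3)*factorial(k)/2**k.
s_(k+1) − s_k = -(2*k**3 + 4*k**2 + 9*k + 1)*factorial(k)/(2*2**k) = t_k.

Yes. s_k = - 2^{- k} \left(2 k^{2} + 2 k + 3\right) k!.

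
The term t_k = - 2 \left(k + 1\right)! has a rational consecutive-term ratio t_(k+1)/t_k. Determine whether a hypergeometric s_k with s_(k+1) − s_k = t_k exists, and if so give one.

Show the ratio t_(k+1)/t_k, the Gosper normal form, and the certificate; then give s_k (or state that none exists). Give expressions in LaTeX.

t_(k+1)/t_k = k + 2.
Normal form (A,B,C) = (k + 2, 1, 1).
Need (k + 2)·f(k+1) − (1)·f(k) = 1.
Bound: deg f ≤ -1.
Bound -1 < 0, so the key equation has no polynomial solution.

no hypergeometric antidifference exists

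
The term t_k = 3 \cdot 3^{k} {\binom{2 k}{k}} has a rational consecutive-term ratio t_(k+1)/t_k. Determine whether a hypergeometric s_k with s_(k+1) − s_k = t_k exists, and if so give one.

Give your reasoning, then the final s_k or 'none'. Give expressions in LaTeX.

no hypergeometric antidifference exists

Step 1: r(k) = 6*(2*k + 1)/(k + 1).
Factor: A=12*k + 6; B=k + 1; C=1.
Key eq: (12*k + 6)·f(k+1) = (k)·f(k) + (1).
d = -1 from the (1,1,0) case.
deg f ≤ -1 is impossible — no certificate.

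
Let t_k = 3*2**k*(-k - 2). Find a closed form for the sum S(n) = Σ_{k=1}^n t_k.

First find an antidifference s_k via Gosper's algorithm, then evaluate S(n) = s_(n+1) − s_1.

Ratio r(k) = 2*(k + 3)/(k + 2).
A = 2, B = 1, C = k + 2.
Solve (2)·f(k+1) − (1)·f(k) = k + 2.
From deg A=0, deg B=0, deg C=1: d=1.
A polynomial solution: f(k) = k.
Certificate R = B(k−1)f/C = k/(k + 2) gives s_k = -3*2**k*k.
Δs = 3*2**k*(-k - 2), as required.
Evaluate: s_(n+1) = 6*2**n*(-n - 1); subtract s_(1) = -6 ⇒ S(n) = -6*2**n*n - 6*2**n + 6.

S(n) = -6*2**n*n - 6*2**n + 6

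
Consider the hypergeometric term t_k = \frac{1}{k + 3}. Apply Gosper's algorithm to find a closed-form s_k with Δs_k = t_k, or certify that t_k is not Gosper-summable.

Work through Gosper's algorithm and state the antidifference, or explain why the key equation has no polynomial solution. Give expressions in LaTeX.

no hypergeometric antidifference exists

Compute t_(k+1)/t_k: get (k + 3)/(k + 4).
So A=k + 3 and B=k + 4, with C=1.
Need (k + 3)·f(k+1) − (k + 3)·f(k) = 1.
d = 0 from the (1,1,0) case.
f = c0 ⇒ A·f(k+1) − B(k−1)·f(k) − C = -1. The system {-1 = 0} is inconsistent; no antidifference.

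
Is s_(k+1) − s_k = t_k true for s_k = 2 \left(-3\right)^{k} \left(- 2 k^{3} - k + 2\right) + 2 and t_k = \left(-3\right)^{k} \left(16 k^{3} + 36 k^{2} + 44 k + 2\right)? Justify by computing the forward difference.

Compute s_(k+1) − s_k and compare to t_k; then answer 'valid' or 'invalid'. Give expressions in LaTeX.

Valid — Δs_k = t_k.

s_(k+1) = 2*(-3)**(k + 1)*(-k - 2*(k + 1)**3 + 1) + 2
s_(k+1) − s_k = (-3)**k*(16*k**3 + 36*k**2 + 44*k + 2)
(s_(k+1) − s_k) − t_k = 0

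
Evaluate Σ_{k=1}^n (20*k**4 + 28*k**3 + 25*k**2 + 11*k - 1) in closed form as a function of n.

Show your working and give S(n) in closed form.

Ratio r(k) = (20*k**4 + 108*k**3 + 229*k**2 + 225*k + 83)/(20*k**4 + 28*k**3 + 25*k**2 + 11*k - 1).
So A=1 and B=1, with C=k**4 + 7*k**3/5 + 5*k**2/4 + 11*k/20 - 1/20.
Set up (1)·f(k+1) − (1)·f(k) − (k**4 + 7*k**3/5 + 5*k**2/4 + 11*k/20 - 1/20) = 0.
Degrees (0,0,4) ⇒ d ≤ 5.
Match coefficients ⇒ f(k) = k*(4*k**4 - 3*k**3 + k**2 - 3)/20.
Get s_k = R·t_k = k*(4*k**4 - 3*k**3 + k**2 - 3) with R(k) = B(k−1)f(k)/C(k) = k*(4*k**4 - 3*k**3 + k**2 - 3)/(20*k**4 + 28*k**3 + 25*k**2 + 11*k - 1).
Check: Δs_k = 20*k**4 + 28*k**3 + 25*k**2 + 11*k - 1. ✓
Σ_(k=1)^n t_k = s_(n+1) − s_(1) = (4*n**5 + 17*n**4 + 29*n**3 + 25*n**2 + 8*n - 1) − (-1), i.e. n*(4*n**4 + 17*n**3 + 29*n**2 + 25*n + 8).

S(n) = n*(4*n**4 + 17*n**3 + 29*n**2 + 25*n + 8)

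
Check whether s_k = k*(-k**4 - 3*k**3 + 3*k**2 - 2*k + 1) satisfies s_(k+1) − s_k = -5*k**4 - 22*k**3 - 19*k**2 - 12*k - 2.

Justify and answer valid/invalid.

Valid: the claim telescopes to t_k.

s_(k+1) = -k**5 - 8*k**4 - 19*k**3 - 21*k**2 - 11*k - 2
s_(k+1) − s_k = -5*k**4 - 22*k**3 - 19*k**2 - 12*k - 2
(s_(k+1) − s_k) − t_k = 0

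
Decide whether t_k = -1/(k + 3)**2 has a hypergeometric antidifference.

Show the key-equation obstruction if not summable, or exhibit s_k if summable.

t_(k+1)/t_k = (k + 3)**2/(k + 4)**2.
Gosper form: A/B · C(k+1)/C(k) with A=k**2 + 6*k + 9, B=k**2 + 8*k + 16, C=1.
Need (k**2 + 6*k + 9)·f(k+1) − (k**2 + 6*k + 9)·f(k) = 1.
From deg A=2, deg B=2, deg C=0: d=0.
Put f(k) = c0: A·f(k+1) − B(k−1)·f(k) − C = -1; need -1 = 0 — inconsistent ⇒ no f, not summable.

No — the linear system for f has no solution.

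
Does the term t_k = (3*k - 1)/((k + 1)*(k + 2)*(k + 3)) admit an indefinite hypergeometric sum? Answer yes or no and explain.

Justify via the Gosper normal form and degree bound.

Yes. s_k = k*(k - 3)/(2*(k + 1)*(k + 2)).

Compute t_(k+1)/t_k: get (k + 1)*(3*k + 2)/((k + 4)*(3*k - 1)).
So A=k + 1 and B=k + 4, with C=k - 1/3.
Key eq: (k + 1)·f(k+1) = (k + 3)·f(k) + (k - 1/3).
d = 2 from the (1,1,1) case.
A polynomial solution: f(k) = k*(k - 3)/6.
Certificate R = B(k−1)f/C = k*(k - 3)*(k + 3)/(2*(3*k - 1)) gives s_k = k*(k - 3)/(2*(k + 1)*(k + 2)).
Δs = (3*k - 1)/(k**3 + 6*k**2 + 11*k + 6), as required.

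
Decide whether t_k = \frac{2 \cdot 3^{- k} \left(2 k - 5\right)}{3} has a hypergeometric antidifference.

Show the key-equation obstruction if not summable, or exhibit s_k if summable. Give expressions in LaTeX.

Compute t_(k+1)/t_k: get (2*k - 3)/(3*(2*k - 5)).
Gosper form: A/B · C(k+1)/C(k) with A=1/3, B=1, C=k - 5/2.
Set up (1/3)·f(k+1) − (1)·f(k) − (k - 5/2) = 0.
From deg A=0, deg B=0, deg C=1: d=1.
Match coefficients ⇒ f(k) = -3*(k - 2)/2.
So s_k = (B(k−1)f/C)·t_k = (-3*(k - 2)/(2*k - 5))·t_k = 2*(2 - k)/3**k.
Check: Δs_k = 2*(2*k - 5)/(3*3**k). ✓

Yes. s_k = 2 \cdot 3^{- k} \left(2 - k\right).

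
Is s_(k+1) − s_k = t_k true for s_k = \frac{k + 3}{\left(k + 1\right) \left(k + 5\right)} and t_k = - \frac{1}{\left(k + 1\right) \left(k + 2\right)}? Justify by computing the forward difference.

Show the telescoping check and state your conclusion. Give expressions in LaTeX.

s_(k+1) = (k + 4)/((k + 2)*(k + 6))
s_(k+1) − s_k = (-k**2 - 7*k - 16)/(k**4 + 14*k**3 + 65*k**2 + 112*k + 60)
(s_(k+1) − s_k) − t_k = 2*(2*k + 7)/(k**4 + 14*k**3 + 65*k**2 + 112*k + 60)

Invalid: residual \frac{2 \left(2 k + 7\right)}{k^{4} + 14 k^{3} + 65 k^{2} + 112 k + 60} ≠ 0.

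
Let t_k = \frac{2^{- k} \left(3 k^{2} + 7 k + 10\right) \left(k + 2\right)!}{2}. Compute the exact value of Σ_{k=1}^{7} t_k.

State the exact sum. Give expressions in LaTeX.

Σ = 354363

Ratio r(k) = (k + 3)*(7*k + 3*(k + 1)**2 + 17)/(2*(3*k**2 + 7*k + 10)).
So A=k/2 + 3/2 and B=1, with C=k**2 + 7*k/3 + 10/3.
Need (k/2 + 3/2)·f(k+1) − (1)·f(k) = k**2 + 7*k/3 + 10/3.
From deg A=1, deg B=0, deg C=2: d=1.
Coefficient equations give f(k) = 2*(3*k + 1)/3.
Get s_k = R·t_k = (3*k + 1)*factorial(k + 2)/2**k with R(k) = B(k−1)f(k)/C(k) = 2*(3*k + 1)/(3*k**2 + 7*k + 10).
Verify: (3*k**2 + 7*k + 10)*factorial(k + 2)/(2*2**k) matches t_k.
Sum = s_(8) − s_(1); s_(8) = 354375, s_(1) = 12 ⇒ 354363.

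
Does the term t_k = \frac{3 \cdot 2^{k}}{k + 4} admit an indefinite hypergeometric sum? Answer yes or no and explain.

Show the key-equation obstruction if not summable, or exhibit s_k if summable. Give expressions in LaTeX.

Step 1: r(k) = 2*(k + 4)/(k + 5).
Take A(k)=2*k + 8, B(k)=k + 5, C(k)=1.
Key eq: (2*k + 8)·f(k+1) = (k + 4)·f(k) + (1).
d = -1 from the (1,1,0) case.
d = -1 < 0 ⇒ no nonzero polynomial f; not summable.

No — negative degree bound, so no certificate f.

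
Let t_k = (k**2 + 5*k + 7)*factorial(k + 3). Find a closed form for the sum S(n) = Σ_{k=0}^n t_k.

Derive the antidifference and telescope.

The ratio is (k + 4)*(5*k + (k + 1)**2 + 12)/(k**2 + 5*k + 7).
So A=k + 4 and B=1, with C=k**2 + 5*k + 7.
Solve (k + 4)·f(k+1) − (1)·f(k) = k**2 + 5*k + 7.
Degrees (1,0,2) ⇒ d ≤ 1.
A polynomial solution: f(k) = k + 1.
R(k) = B(k−1)·f(k)/C(k) = (k + 1)/(k**2 + 5*k + 7); s_k = R·t_k = (k + 1)*factorial(k + 3).
Check: Δs_k = (k**2 + 5*k + 7)*factorial(k + 3). ✓
Telescope: S(n) = s_(n+1) − s_(0) = (n + 2)*factorial(n + 4) − (6) = n*factorial(n + 4) + 2*factorial(n + 4) - 6.

S(n) = n*factorial(n + 4) + 2*factorial(n + 4) - 6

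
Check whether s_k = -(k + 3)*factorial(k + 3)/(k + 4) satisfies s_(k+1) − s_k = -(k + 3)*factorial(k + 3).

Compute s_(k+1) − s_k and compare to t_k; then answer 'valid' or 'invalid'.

Invalid: residual (k**2 + 7*k + 11)*factorial(k + 3)/((k + 4)*(k + 5)) ≠ 0.

s_(k+1) = -(k + 4)*factorial(k + 4)/(k + 5)
s_(k+1) − s_k = -(k**3 + 11*k**2 + 40*k + 49)*factorial(k + 3)/((k + 4)*(k + 5))
(s_(k+1) − s_k) − t_k = (k**2 + 7*k + 11)*factorial(k + 3)/((k + 4)*(k + 5))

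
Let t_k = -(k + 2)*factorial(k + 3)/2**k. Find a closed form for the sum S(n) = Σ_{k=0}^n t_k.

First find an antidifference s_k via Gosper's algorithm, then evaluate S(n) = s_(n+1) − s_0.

S(n) = 12 - factorial(n + 4)/2**n

r(k) = (k + 3)*(k + 4)/(2*(k + 2)) after simplifying.
So A=k/2 + 2 and B=1, with C=k + 2.
Key eq: (k/2 + 2)·f(k+1) = (1)·f(k) + (k + 2).
Bound: deg f ≤ 0.
Coefficient equations give f(k) = 2.
R(k) = B(k−1)·f(k)/C(k) = 2/(k + 2); s_k = R·t_k = -2**(1 - k)*factorial(k + 3).
s_(k+1) − s_k = -(k + 2)*factorial(k + 3)/2**k = t_k.
Σ_(k=0)^n t_k = s_(n+1) − s_(0) = (-factorial(n + 4)/2**n) − (-12), i.e. 12 - factorial(n + 4)/2**n.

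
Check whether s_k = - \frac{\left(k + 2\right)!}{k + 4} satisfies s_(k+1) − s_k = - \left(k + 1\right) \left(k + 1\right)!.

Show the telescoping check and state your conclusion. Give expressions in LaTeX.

s_(k+1) = -factorial(k + 3)/(k + 5)
s_(k+1) − s_k = -(k**2 + 6*k + 7)*factorial(k + 2)/((k + 4)*(k + 5))
(s_(k+1) − s_k) − t_k = 2*(k**2 + 5*k + 3)*factorial(k + 1)/((k + 4)*(k + 5))

Invalid: residual \frac{2 \left(k^{2} + 5 k + 3\right) \left(k + 1\right)!}{\left(k + 4\right) \left(k + 5\right)} ≠ 0.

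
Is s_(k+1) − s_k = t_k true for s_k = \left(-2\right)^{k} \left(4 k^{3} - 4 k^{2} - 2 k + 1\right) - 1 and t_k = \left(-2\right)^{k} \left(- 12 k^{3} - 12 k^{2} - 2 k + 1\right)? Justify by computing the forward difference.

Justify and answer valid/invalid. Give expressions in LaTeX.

s_(k+1) = (-2)**(k + 1)*(-2*k + 4*(k + 1)**3 - 4*(k + 1)**2 - 1) - 1
s_(k+1) − s_k = (-2)**k*(-12*k**3 - 12*k**2 - 2*k + 1)
(s_(k+1) − s_k) − t_k = 0

Valid: the claim telescopes to t_k.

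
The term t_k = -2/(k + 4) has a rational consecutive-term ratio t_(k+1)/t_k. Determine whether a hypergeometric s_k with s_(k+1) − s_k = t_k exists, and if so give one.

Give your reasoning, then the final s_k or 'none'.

none — t_k is not Gosper-summable

Ratio r(k) = (k + 4)/(k + 5).
Normal form (A,B,C) = (k + 4, k + 5, 1).
Key eq: (k + 4)·f(k+1) = (k + 4)·f(k) + (1).
Degrees (1,1,0) ⇒ d ≤ 0.
Write f(k) = c0. Then LHS − RHS = -1, requiring -1 = 0: contradictory. No certificate.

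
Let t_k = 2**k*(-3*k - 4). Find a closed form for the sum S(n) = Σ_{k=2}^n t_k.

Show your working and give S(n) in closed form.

t_(k+1)/t_k = 2*(3*k + 7)/(3*k + 4).
Gosper form: A/B · C(k+1)/C(k) with A=2, B=1, C=k + 4/3.
f must satisfy (2)·f(k+1) − (1)·f(k) = k + 4/3.
Bound: deg f ≤ 1.
A polynomial solution: f(k) = (3*k - 2)/3.
R(k) = B(k−1)·f(k)/C(k) = (3*k - 2)/(3*k + 4); s_k = R·t_k = 2**k*(2 - 3*k).
Verify: 2**k*(-3*k - 4) matches t_k.
Σ_(k=2)^n t_k = s_(n+1) − s_(2) = (2**(n + 1)*(-3*n - 1)) − (-16), i.e. -6*2**n*n - 2*2**n + 16.

S(n) = -6*2**n*n - 2*2**n + 16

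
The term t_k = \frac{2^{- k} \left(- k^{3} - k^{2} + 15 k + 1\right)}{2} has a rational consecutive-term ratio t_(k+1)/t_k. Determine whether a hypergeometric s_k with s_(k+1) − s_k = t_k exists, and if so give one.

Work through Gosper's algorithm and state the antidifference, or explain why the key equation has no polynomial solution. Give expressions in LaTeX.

Ratio r(k) = (k**3/2 + 2*k**2 - 5*k - 7)/(k**3 + k**2 - 15*k - 1).
A = 1/2, B = 1, C = k**3 + k**2 - 15*k - 1.
Need (1/2)·f(k+1) − (1)·f(k) = k**3 + k**2 - 15*k - 1.
From deg A=0, deg B=0, deg C=3: d=3.
Coefficient equations give f(k) = -2*k*(k**2 + 4*k - 4).
R(k) = B(k−1)·f(k)/C(k) = -2*k*(k**2 + 4*k - 4)/(k**3 + k**2 - 15*k - 1); s_k = R·t_k = k*(k**2 + 4*k - 4)/2**k.
Verify: (-k**3 - k**2 + 15*k + 1)/(2*2**k) matches t_k.

s_k = 2^{- k} k \left(k^{2} + 4 k - 4\right)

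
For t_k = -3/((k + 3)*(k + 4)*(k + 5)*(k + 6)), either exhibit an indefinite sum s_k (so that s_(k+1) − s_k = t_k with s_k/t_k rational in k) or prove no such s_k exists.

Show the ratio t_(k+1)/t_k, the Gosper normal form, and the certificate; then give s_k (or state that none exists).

s_k = k*(-k**2 - 12*k - 47)/(60*(k + 3)*(k + 4)*(k + 5))

The ratio is (k + 3)/(k + 7).
Normal form (A,B,C) = (k + 3, k + 7, 1).
Key eq: (k + 3)·f(k+1) = (k + 6)·f(k) + (1).
Degrees (1,1,0) ⇒ d ≤ 3.
Match coefficients ⇒ f(k) = k*(k**2 + 12*k + 47)/180.
R(k) = B(k−1)·f(k)/C(k) = k*(k + 6)*(k**2 + 12*k + 47)/180; s_k = R·t_k = k*(-k**2 - 12*k - 47)/(60*(k + 3)*(k + 4)*(k + 5)).
Check: Δs_k = -3/(k**4 + 18*k**3 + 119*k**2 + 342*k + 360). ✓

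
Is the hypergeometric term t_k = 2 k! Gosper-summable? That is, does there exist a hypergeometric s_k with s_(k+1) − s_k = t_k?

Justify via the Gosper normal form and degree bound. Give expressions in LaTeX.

No — negative degree bound, so no certificate f.

Compute t_(k+1)/t_k: get k + 1.
Factor: A=k + 1; B=1; C=1.
f must satisfy (k + 1)·f(k+1) − (1)·f(k) = 1.
deg f ≤ -1 (via 1,0,0).
Bound -1 < 0, so the key equation has no polynomial solution.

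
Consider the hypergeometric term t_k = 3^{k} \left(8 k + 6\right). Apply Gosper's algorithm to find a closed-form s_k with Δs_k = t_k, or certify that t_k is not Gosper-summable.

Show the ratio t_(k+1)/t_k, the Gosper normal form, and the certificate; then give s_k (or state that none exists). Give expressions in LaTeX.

r(k) = 3*(4*k + 7)/(4*k + 3) after simplifying.
Factor: A=3; B=1; C=k + 3/4.
Key eq: (3)·f(k+1) = (1)·f(k) + (k + 3/4).
From deg A=0, deg B=0, deg C=1: d=1.
Coefficient equations give f(k) = (4*k - 3)/8.
R(k) = B(k−1)·f(k)/C(k) = (4*k - 3)/(2*(4*k + 3)); s_k = R·t_k = 3**k*(4*k - 3).
s_(k+1) − s_k = 3**k*(8*k + 6) = t_k.

s_k = 3^{k} \left(4 k - 3\right)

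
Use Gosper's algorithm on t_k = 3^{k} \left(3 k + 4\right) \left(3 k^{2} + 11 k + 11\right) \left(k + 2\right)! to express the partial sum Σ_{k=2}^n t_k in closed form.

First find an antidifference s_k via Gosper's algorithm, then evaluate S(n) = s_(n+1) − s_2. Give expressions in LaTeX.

S(n) = 9 \cdot 3^{n} n^{2} \left(n + 3\right)! + 21 \cdot 3^{n} n \left(n + 3\right)! + 15 \cdot 3^{n} \left(n + 3\right)! - 3240

r(k) = 3*(9*k**4 + 99*k**3 + 410*k**2 + 757*k + 525)/(9*k**3 + 45*k**2 + 77*k + 44) after simplifying.
So A=3*k + 9 and B=1, with C=k**3 + 5*k**2 + 77*k/9 + 44/9.
Set up (3*k + 9)·f(k+1) − (1)·f(k) − (k**3 + 5*k**2 + 77*k/9 + 44/9) = 0.
Bound: deg f ≤ 2.
Match coefficients ⇒ f(k) = (3*k**2 + k + 1)/9.
Certificate R = B(k−1)f/C = (3*k**2 + k + 1)/((3*k + 4)*(3*k**2 + 11*k + 11)) gives s_k = 3**k*(3*k**2 + k + 1)*factorial(k + 2).
s_(k+1) − s_k = 3**k*(3*k + 4)*(3*k**2 + 11*k + 11)*factorial(k + 2) = t_k.
Σ_(k=2)^n t_k = s_(n+1) − s_(2) = (3**(n + 1)*(3*n**2 + 7*n + 5)*factorial(n + 3)) − (3240), i.e. 9*3**n*n**2*factorial(n + 3) + 21*3**n*n*factorial(n + 3) + 15*3**n*factorial(n + 3) - 3240.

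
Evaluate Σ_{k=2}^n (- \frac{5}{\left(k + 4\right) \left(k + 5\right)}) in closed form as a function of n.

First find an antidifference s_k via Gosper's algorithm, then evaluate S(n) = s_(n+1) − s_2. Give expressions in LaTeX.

S(n) = \frac{5 \left(1 - n\right)}{6 \left(n + 5\right)}

t_(k+1)/t_k = (k + 4)/(k + 6).
Normal form (A,B,C) = (k + 4, k + 6, 1).
Solve (k + 4)·f(k+1) − (k + 5)·f(k) = 1.
From deg A=1, deg B=1, deg C=0: d=1.
Solve for f: f(k) = k/4 (degree 1 ≤ 1).
R(k) = B(k−1)·f(k)/C(k) = k*(k + 5)/4; s_k = R·t_k = -5*k/(4*k + 16).
s_(k+1) − s_k = -5/(k**2 + 9*k + 20) = t_k.
Evaluate: s_(n+1) = 5*(-n - 1)/(4*(n + 5)); subtract s_(2) = -5/12 ⇒ S(n) = 5*(1 - n)/(6*(n + 5)).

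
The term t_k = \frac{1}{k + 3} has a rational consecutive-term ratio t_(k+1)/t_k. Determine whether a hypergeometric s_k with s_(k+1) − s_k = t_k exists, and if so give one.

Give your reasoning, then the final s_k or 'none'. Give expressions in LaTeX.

Ratio r(k) = (k + 3)/(k + 4).
A = k + 3, B = k + 4, C = 1.
f must satisfy (k + 3)·f(k+1) − (k + 3)·f(k) = 1.
Bound: deg f ≤ 0.
Put f(k) = c0: A·f(k+1) − B(k−1)·f(k) − C = -1; need -1 = 0 — inconsistent ⇒ no f, not summable.

not Gosper-summable; s_k does not exist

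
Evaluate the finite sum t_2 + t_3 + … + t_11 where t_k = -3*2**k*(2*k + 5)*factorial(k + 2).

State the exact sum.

r(k) = 2*(k + 3)*(2*k + 7)/(2*k + 5) after simplifying.
Factor: A=2*k + 6; B=1; C=k + 5/2.
Set up (2*k + 6)·f(k+1) − (1)·f(k) − (k + 5/2) = 0.
Degrees (1,0,1) ⇒ d ≤ 0.
A polynomial solution: f(k) = 1/2.
R(k) = B(k−1)·f(k)/C(k) = 1/(2*k + 5); s_k = R·t_k = -3*2**k*factorial(k + 2).
Verify: -3*2**k*(2*k + 5)*factorial(k + 2) matches t_k.
Σ_(k=2)^(11) t_k = s_(12) − s_(2) = -1071246842265600 − (-288) = -1071246842265312.

Σ = -1071246842265312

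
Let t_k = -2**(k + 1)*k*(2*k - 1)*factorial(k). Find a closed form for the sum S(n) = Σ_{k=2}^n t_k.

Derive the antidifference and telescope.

S(n) = -2**(n + 2)*(n - 1)*factorial(n + 1)

The ratio is (k + 1)**2*(4*k + 2)/(k*(2*k - 1)).
A = 2*k + 2, B = 1, C = k**2 - k/2.
Need (2*k + 2)·f(k+1) − (1)·f(k) = k**2 - k/2.
d = 1 from the (1,0,2) case.
Solving with deg f ≤ 1: f(k) = (k - 2)/2.
Get s_k = R·t_k = -2**(k + 1)*(k - 2)*factorial(k) with R(k) = B(k−1)f(k)/C(k) = (k - 2)/(k*(2*k - 1)).
Δs = -2**(k + 1)*k*(2*k - 1)*factorial(k), as required.
s_(n+1) = -2**(n + 2)*(n - 1)*factorial(n + 1) and s_(2) = 0, so S(n) = -2**(n + 2)*(n - 1)*factorial(n + 1).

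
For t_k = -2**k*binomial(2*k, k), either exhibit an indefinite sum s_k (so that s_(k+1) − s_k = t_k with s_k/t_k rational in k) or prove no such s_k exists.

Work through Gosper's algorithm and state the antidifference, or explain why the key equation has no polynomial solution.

not Gosper-summable; s_k does not exist

t_(k+1)/t_k = 4*(2*k + 1)/(k + 1).
So A=8*k + 4 and B=k + 1, with C=1.
Set up (8*k + 4)·f(k+1) − (k)·f(k) − (1) = 0.
d = -1 from the (1,1,0) case.
Bound -1 < 0, so the key equation has no polynomial solution.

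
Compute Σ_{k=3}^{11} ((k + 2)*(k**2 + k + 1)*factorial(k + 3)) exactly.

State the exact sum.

Σ = 159536272892400

Compute t_(k+1)/t_k: get (k + 3)*(k + 4)*(k + (k + 1)**2 + 2)/((k + 2)*(k**2 + k + 1)).
Factor: A=k + 4; B=1; C=k**3 + 3*k**2 + 3*k + 2.
f must satisfy (k + 4)·f(k+1) − (1)·f(k) = k**3 + 3*k**2 + 3*k + 2.
d = 2 from the (1,0,3) case.
Match coefficients ⇒ f(k) = k**2 - 2*k + 2.
Get s_k = R·t_k = (k**2 - 2*k + 2)*factorial(k + 3) with R(k) = B(k−1)f(k)/C(k) = (k**2 - 2*k + 2)/((k + 2)*(k**2 + k + 1)).
Verify: (k + 2)*(k**2 + k + 1)*factorial(k + 3) matches t_k.
Σ_(k=3)^(11) t_k = s_(12) − s_(3) = 159536272896000 − (3600) = 159536272892400.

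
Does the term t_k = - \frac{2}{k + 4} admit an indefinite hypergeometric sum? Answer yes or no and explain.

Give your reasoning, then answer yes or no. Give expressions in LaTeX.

No — t_k has no hypergeometric antidifference.

Step 1: r(k) = (k + 4)/(k + 5).
Take A(k)=k + 4, B(k)=k + 5, C(k)=1.
f must satisfy (k + 4)·f(k+1) − (k + 4)·f(k) = 1.
From deg A=1, deg B=1, deg C=0: d=0.
f = c0 ⇒ A·f(k+1) − B(k−1)·f(k) − C = -1. The system {-1 = 0} is inconsistent; no antidifference.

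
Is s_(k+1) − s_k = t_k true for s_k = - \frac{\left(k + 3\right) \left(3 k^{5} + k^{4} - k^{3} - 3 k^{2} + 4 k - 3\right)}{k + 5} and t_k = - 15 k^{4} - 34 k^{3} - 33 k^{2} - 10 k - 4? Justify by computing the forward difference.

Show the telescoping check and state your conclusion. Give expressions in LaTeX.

Invalid: residual \frac{2 \left(12 k^{5} + 108 k^{4} + 204 k^{3} + 178 k^{2} + 50 k + 23\right)}{k^{2} + 11 k + 30} ≠ 0.

s_(k+1) = (-3*k**6 - 28*k**5 - 97*k**4 - 162*k**3 - 134*k**2 - 57*k - 4)/(k + 6)
s_(k+1) − s_k = (-15*k**6 - 175*k**5 - 641*k**4 - 985*k**3 - 748*k**2 - 244*k - 74)/(k**2 + 11*k + 30)
(s_(k+1) − s_k) − t_k = 2*(12*k**5 + 108*k**4 + 204*k**3 + 178*k**2 + 50*k + 23)/(k**2 + 11*k + 30)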